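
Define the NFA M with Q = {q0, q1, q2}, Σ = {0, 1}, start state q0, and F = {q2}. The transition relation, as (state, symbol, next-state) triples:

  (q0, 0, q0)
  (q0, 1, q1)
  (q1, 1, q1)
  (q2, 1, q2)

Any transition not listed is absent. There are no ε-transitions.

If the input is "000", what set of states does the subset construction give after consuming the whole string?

Start in {q0}.
Read '0': q0→{q0}; now {q0}.
Read '0': q0→{q0}; now {q0}.
Read '0': q0→{q0}; now {q0}.

{q0}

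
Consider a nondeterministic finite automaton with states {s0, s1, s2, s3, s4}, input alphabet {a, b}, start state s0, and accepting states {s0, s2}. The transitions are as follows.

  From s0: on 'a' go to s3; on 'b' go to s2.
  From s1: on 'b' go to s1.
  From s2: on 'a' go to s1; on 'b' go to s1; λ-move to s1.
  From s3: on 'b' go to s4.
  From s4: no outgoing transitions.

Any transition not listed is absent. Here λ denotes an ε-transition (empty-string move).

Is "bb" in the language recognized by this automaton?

Start in {s0}.
Read 'b': s0→{s2}; union {s2}; ε-closure = {s1, s2}.
Read 'b': s1→{s1}, s2→{s1}; now {s1}.
The final set {s1} contains no accepting state.

No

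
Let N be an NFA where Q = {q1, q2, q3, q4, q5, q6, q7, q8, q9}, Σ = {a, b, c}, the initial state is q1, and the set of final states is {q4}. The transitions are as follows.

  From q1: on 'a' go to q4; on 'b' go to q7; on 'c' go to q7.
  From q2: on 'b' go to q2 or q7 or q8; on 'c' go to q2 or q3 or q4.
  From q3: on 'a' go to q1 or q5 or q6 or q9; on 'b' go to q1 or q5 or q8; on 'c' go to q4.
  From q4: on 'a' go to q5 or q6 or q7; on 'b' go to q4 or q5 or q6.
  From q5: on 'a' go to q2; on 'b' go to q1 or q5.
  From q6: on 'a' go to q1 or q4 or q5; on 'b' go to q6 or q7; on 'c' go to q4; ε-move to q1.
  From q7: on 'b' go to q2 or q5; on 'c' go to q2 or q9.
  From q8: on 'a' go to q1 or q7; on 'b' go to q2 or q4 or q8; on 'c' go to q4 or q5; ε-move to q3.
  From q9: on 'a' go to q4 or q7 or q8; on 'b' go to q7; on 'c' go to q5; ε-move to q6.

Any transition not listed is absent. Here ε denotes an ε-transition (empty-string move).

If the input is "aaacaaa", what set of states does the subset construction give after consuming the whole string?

{q1, q2, q4, q5, q6, q7, q9}

Start in {q1}.
Read 'a': {q1} → {q4}.
Read 'a': {q4} → {q1, q5, q6, q7}.
Read 'a': {q1, q5, q6, q7} → {q1, q2, q4, q5}.
Read 'c': {q1, q2, q4, q5} → {q2, q3, q4, q7}.
Read 'a': {q2, q3, q4, q7} → {q1, q5, q6, q7, q9}.
Read 'a': {q1, q5, q6, q7, q9} → {q1, q2, q3, q4, q5, q7, q8}.
Read 'a': {q1, q2, q3, q4, q5, q7, q8} → {q1, q2, q4, q5, q6, q7, q9}.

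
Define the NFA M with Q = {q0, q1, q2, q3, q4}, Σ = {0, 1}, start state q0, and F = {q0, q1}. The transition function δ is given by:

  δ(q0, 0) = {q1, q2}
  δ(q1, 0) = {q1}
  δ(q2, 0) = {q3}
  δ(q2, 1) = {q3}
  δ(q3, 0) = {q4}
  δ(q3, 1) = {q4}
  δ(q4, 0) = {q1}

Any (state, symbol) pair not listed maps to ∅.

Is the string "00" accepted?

Yes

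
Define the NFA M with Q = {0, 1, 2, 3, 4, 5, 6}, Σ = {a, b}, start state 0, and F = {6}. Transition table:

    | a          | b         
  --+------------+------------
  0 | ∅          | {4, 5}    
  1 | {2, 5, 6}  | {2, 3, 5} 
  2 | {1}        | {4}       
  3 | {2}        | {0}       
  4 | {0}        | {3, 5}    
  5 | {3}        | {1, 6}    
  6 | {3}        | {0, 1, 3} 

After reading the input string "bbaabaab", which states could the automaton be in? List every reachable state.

{0, 1, 2, 3, 4, 5, 6}

Start in {0}.
Read 'b': 0→{4, 5}; now {4, 5}.
Read 'b': 4→{3, 5}, 5→{1, 6}; now {1, 3, 5, 6}.
Read 'a': 1→{2, 5, 6}, 3→{2}, 5→{3}, 6→{3}; now {2, 3, 5, 6}.
Read 'a': 2→{1}, 3→{2}, 5→{3}, 6→{3}; now {1, 2, 3}.
Read 'b': 1→{2, 3, 5}, 2→{4}, 3→{0}; now {0, 2, 3, 4, 5}.
Read 'a': 0→∅, 2→{1}, 3→{2}, 4→{0}, 5→{3}; now {0, 1, 2, 3}.
Read 'a': 0→∅, 1→{2, 5, 6}, 2→{1}, 3→{2}; now {1, 2, 5, 6}.
Read 'b': 1→{2, 3, 5}, 2→{4}, 5→{1, 6}, 6→{0, 1, 3}; now {0, 1, 2, 3, 4, 5, 6}.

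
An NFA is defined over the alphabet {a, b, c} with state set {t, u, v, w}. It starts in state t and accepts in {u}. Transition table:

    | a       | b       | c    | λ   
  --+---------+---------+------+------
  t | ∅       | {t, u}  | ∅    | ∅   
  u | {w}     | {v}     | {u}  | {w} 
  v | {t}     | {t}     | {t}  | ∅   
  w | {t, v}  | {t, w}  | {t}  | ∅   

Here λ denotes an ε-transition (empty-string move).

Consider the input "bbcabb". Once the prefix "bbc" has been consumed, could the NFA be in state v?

Start in {t}.
Read 'b': t→{t, u}; union {t, u}; ε-closure = {t, u, w}.
Read 'b': t→{t, u}, u→{v}, w→{t, w}; now {t, u, v, w}.
Read 'c': t→∅, u→{u}, v→{t}, w→{t}; union {t, u}; ε-closure = {t, u, w}.
State v is not in {t, u, w}.

No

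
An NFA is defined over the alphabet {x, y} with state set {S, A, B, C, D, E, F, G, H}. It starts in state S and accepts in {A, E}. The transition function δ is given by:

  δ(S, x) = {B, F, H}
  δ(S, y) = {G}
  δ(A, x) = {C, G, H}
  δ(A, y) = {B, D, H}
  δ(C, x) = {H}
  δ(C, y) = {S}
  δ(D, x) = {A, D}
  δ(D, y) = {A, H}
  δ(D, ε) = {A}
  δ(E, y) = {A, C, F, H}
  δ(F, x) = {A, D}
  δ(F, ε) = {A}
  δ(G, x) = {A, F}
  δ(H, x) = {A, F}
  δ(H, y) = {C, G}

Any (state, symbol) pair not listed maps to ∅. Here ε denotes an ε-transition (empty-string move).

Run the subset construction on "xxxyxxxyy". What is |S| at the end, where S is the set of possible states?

Start in {S}.
Read 'x': S→{B, F, H}; union {B, F, H}; ε-closure = {A, B, F, H}.
Read 'x': A→{C, G, H}, B→∅, F→{A, D}, H→{A, F}; now {A, C, D, F, G, H}.
Read 'x': A→{C, G, H}, C→{H}, D→{A, D}, F→{A, D}, G→{A, F}, H→{A, F}; now {A, C, D, F, G, H}.
Read 'y': A→{B, D, H}, C→{S}, D→{A, H}, F→∅, G→∅, H→{C, G}; now {S, A, B, C, D, G, H}.
Read 'x': S→{B, F, H}, A→{C, G, H}, B→∅, C→{H}, D→{A, D}, G→{A, F}, H→{A, F}; now {A, B, C, D, F, G, H}.
Read 'x': A→{C, G, H}, B→∅, C→{H}, D→{A, D}, F→{A, D}, G→{A, F}, H→{A, F}; now {A, C, D, F, G, H}.
Read 'x': A→{C, G, H}, C→{H}, D→{A, D}, F→{A, D}, G→{A, F}, H→{A, F}; now {A, C, D, F, G, H}.
Read 'y': A→{B, D, H}, C→{S}, D→{A, H}, F→∅, G→∅, H→{C, G}; now {S, A, B, C, D, G, H}.
Read 'y': S→{G}, A→{B, D, H}, B→∅, C→{S}, D→{A, H}, G→∅, H→{C, G}; now {S, A, B, C, D, G, H}.
That set has 7 states.

7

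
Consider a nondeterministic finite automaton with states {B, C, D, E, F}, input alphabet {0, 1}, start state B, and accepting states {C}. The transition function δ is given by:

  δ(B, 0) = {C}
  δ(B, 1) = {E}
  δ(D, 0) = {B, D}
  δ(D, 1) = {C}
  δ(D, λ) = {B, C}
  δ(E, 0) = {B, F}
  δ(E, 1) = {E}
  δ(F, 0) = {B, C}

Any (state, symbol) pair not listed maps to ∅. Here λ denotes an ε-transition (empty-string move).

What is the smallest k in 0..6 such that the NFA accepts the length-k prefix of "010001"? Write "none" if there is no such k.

1

Start in {B}.
Read '0': B→{C}; now {C}.
None of the earlier sets intersect F, but {C} does.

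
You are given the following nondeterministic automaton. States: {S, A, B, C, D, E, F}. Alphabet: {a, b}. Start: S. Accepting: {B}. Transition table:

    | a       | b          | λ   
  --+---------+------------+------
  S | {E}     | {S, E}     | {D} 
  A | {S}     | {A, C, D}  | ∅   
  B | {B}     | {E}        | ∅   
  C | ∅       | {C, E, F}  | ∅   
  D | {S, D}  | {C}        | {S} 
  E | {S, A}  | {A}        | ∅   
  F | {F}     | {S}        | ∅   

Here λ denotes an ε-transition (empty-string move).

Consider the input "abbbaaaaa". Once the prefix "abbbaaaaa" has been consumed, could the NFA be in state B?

No

Start: ε-closure({S}) = {S, D}.
Read 'a': S→{E}, D→{S, D}; now {S, D, E}.
Read 'b': S→{S, E}, D→{C}, E→{A}; union {S, A, C, E}; ε-closure = {S, A, C, D, E}.
Read 'b': S→{S, E}, A→{A, C, D}, C→{C, E, F}, D→{C}, E→{A}; now {S, A, C, D, E, F}.
Read 'b': S→{S, E}, A→{A, C, D}, C→{C, E, F}, D→{C}, E→{A}, F→{S}; now {S, A, C, D, E, F}.
Read 'a': S→{E}, A→{S}, C→∅, D→{S, D}, E→{S, A}, F→{F}; now {S, A, D, E, F}.
Read 'a': S→{E}, A→{S}, D→{S, D}, E→{S, A}, F→{F}; now {S, A, D, E, F}.
Read 'a': S→{E}, A→{S}, D→{S, D}, E→{S, A}, F→{F}; now {S, A, D, E, F}.
Read 'a': S→{E}, A→{S}, D→{S, D}, E→{S, A}, F→{F}; now {S, A, D, E, F}.
Read 'a': S→{E}, A→{S}, D→{S, D}, E→{S, A}, F→{F}; now {S, A, D, E, F}.
State B is not in {S, A, D, E, F}.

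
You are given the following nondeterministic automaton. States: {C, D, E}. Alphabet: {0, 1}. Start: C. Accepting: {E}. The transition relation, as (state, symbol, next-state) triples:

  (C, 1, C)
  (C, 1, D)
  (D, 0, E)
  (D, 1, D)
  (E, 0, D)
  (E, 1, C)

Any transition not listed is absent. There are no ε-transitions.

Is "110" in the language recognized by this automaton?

Start in {C}.
Read '1': C→{C, D}; now {C, D}.
Read '1': C→{C, D}, D→{D}; now {C, D}.
Read '0': C→∅, D→{E}; now {E}.
The final set {E} contains the accepting state E.

Yes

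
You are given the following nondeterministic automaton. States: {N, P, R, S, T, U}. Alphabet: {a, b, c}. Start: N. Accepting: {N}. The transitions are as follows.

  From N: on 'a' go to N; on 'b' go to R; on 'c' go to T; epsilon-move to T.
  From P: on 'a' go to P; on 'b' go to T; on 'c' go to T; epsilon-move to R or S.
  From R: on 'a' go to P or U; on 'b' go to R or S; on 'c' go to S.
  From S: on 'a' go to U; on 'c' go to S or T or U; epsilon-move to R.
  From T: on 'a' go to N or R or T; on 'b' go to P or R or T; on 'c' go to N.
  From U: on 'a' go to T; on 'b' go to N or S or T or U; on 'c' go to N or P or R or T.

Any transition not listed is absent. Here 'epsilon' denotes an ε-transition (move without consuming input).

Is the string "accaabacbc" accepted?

Yes

Start: ε-closure({N}) = {N, T}.
Read 'a': {N, T} → {N, R, T}.
Read 'c': {N, R, T} → {N, R, S, T}.
Read 'c': {N, R, S, T} → {N, R, S, T, U}.
Read 'a': {N, R, S, T, U} → {N, P, R, S, T, U}.
Read 'a': {N, P, R, S, T, U} → {N, P, R, S, T, U}.
Read 'b': {N, P, R, S, T, U} → {N, P, R, S, T, U}.
Read 'a': {N, P, R, S, T, U} → {N, P, R, S, T, U}.
Read 'c': {N, P, R, S, T, U} → {N, P, R, S, T, U}.
Read 'b': {N, P, R, S, T, U} → {N, P, R, S, T, U}.
Read 'c': {N, P, R, S, T, U} → {N, P, R, S, T, U}.
The final set {N, P, R, S, T, U} contains the accepting state N.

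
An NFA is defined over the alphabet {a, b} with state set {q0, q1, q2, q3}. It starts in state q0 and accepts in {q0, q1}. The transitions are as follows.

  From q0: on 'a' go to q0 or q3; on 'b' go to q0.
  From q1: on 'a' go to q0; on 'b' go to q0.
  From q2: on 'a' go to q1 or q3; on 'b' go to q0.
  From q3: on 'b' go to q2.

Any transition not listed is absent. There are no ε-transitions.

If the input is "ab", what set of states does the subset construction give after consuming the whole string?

{q0, q2}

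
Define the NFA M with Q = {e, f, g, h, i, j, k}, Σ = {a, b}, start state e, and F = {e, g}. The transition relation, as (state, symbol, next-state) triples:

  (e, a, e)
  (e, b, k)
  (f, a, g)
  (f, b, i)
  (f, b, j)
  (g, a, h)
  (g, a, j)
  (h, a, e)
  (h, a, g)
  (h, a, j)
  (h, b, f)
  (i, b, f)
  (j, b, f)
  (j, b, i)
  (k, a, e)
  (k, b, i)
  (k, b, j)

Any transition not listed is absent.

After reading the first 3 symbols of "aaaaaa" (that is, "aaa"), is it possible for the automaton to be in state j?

Start in {e}.
Read 'a': e→{e}; now {e}.
Read 'a': e→{e}; now {e}.
Read 'a': e→{e}; now {e}.
State j is not in {e}.

No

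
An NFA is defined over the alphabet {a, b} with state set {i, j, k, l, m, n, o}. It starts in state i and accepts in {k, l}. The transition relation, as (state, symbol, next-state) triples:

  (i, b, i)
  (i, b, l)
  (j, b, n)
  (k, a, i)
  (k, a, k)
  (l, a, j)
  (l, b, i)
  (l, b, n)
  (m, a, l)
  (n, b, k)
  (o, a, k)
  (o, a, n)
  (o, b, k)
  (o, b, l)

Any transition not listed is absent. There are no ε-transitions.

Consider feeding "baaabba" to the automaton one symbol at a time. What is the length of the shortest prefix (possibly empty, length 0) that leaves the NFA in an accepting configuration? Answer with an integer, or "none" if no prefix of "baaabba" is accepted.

Start in {i}.
Read 'b': i→{i, l}; now {i, l}.
None of the earlier sets intersect F, but {i, l} does.

1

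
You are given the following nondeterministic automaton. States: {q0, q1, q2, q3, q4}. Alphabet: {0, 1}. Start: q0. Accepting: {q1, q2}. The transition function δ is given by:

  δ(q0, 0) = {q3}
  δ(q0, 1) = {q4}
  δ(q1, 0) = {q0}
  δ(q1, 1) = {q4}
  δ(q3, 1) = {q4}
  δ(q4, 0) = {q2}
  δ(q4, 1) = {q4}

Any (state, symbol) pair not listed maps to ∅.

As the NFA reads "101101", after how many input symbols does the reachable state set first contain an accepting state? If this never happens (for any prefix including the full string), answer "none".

2

Start in {q0}.
Read '1': q0→{q4}; now {q4}.
Read '0': q4→{q2}; now {q2}.
None of the earlier sets intersect F, but {q2} does.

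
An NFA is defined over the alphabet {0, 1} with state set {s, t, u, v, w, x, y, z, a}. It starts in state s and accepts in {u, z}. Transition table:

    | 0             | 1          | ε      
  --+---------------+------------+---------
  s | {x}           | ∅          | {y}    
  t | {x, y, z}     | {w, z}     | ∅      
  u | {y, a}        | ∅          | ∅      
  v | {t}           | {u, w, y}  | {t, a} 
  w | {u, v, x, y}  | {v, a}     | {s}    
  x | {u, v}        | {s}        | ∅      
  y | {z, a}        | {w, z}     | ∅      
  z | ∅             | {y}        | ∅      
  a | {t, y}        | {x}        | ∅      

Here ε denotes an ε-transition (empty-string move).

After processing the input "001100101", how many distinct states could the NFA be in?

6

Start: ε-closure({s}) = {s, y}.
Read '0': s→{x}, y→{z, a}; now {x, z, a}.
Read '0': x→{u, v}, z→∅, a→{t, y}; union {t, u, v, y}; ε-closure = {t, u, v, y, a}.
Read '1': t→{w, z}, u→∅, v→{u, w, y}, y→{w, z}, a→{x}; union {u, w, x, y, z}; ε-closure = {s, u, w, x, y, z}.
Read '1': s→∅, u→∅, w→{v, a}, x→{s}, y→{w, z}, z→{y}; union {s, v, w, y, z, a}; ε-closure = {s, t, v, w, y, z, a}.
Read '0': s→{x}, t→{x, y, z}, v→{t}, w→{u, v, x, y}, y→{z, a}, z→∅, a→{t, y}; now {t, u, v, x, y, z, a}.
Read '0': t→{x, y, z}, u→{y, a}, v→{t}, x→{u, v}, y→{z, a}, z→∅, a→{t, y}; now {t, u, v, x, y, z, a}.
Read '1': t→{w, z}, u→∅, v→{u, w, y}, x→{s}, y→{w, z}, z→{y}, a→{x}; now {s, u, w, x, y, z}.
Read '0': s→{x}, u→{y, a}, w→{u, v, x, y}, x→{u, v}, y→{z, a}, z→∅; union {u, v, x, y, z, a}; ε-closure = {t, u, v, x, y, z, a}.
Read '1': t→{w, z}, u→∅, v→{u, w, y}, x→{s}, y→{w, z}, z→{y}, a→{x}; now {s, u, w, x, y, z}.
That set has 6 states.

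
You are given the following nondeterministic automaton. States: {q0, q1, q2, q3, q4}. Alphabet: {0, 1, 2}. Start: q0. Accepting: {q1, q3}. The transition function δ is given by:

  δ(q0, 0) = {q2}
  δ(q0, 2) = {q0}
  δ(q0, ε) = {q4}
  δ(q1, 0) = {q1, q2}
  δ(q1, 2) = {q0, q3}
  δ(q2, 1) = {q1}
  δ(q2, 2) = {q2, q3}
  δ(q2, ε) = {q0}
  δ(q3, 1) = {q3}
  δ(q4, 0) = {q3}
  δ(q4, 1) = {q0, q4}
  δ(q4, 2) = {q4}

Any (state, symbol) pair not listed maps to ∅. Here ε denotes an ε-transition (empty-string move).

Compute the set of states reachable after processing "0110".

Start: ε-closure({q0}) = {q0, q4}.
Read '0': q0→{q2}, q4→{q3}; union {q2, q3}; ε-closure = {q0, q2, q3, q4}.
Read '1': q0→∅, q2→{q1}, q3→{q3}, q4→{q0, q4}; now {q0, q1, q3, q4}.
Read '1': q0→∅, q1→∅, q3→{q3}, q4→{q0, q4}; now {q0, q3, q4}.
Read '0': q0→{q2}, q3→∅, q4→{q3}; union {q2, q3}; ε-closure = {q0, q2, q3, q4}.

{q0, q2, q3, q4}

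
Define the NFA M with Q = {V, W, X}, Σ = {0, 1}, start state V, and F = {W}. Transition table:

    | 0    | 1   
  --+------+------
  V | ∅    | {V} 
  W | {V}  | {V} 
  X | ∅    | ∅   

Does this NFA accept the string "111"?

No

Start in {V}.
Read '1': {V} → {V}.
Read '1': {V} → {V}.
Read '1': {V} → {V}.
The final set {V} contains no accepting state.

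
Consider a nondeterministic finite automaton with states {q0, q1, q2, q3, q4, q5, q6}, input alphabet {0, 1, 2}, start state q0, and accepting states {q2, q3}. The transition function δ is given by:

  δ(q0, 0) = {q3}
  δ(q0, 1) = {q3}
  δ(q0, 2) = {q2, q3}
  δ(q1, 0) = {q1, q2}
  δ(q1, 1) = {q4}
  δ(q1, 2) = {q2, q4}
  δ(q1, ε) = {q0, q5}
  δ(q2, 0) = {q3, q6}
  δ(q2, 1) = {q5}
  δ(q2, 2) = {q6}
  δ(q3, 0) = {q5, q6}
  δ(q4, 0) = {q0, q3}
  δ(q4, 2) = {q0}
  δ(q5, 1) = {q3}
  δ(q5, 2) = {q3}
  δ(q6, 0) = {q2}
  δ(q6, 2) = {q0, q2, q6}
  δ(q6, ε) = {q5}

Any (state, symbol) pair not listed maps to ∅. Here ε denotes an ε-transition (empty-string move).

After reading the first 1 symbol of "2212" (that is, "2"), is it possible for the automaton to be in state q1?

No

Start in {q0}.
Read '2': {q0} → {q2, q3}.
State q1 is not in {q2, q3}.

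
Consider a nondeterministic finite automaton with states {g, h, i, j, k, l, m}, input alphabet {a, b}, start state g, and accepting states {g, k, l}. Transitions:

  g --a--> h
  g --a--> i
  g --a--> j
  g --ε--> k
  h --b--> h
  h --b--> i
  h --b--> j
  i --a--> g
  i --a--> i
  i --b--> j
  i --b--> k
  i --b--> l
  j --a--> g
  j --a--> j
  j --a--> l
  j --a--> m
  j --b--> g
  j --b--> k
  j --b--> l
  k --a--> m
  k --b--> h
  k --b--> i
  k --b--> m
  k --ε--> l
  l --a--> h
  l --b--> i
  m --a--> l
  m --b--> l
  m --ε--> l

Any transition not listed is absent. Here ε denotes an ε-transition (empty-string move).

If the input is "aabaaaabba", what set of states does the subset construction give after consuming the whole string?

Start: ε-closure({g}) = {g, k, l}.
Read 'a': g→{h, i, j}, k→{m}, l→{h}; union {h, i, j, m}; ε-closure = {h, i, j, l, m}.
Read 'a': h→∅, i→{g, i}, j→{g, j, l, m}, l→{h}, m→{l}; union {g, h, i, j, l, m}; ε-closure = {g, h, i, j, k, l, m}.
Read 'b': g→∅, h→{h, i, j}, i→{j, k, l}, j→{g, k, l}, k→{h, i, m}, l→{i}, m→{l}; now {g, h, i, j, k, l, m}.
Read 'a': g→{h, i, j}, h→∅, i→{g, i}, j→{g, j, l, m}, k→{m}, l→{h}, m→{l}; union {g, h, i, j, l, m}; ε-closure = {g, h, i, j, k, l, m}.
Read 'a': g→{h, i, j}, h→∅, i→{g, i}, j→{g, j, l, m}, k→{m}, l→{h}, m→{l}; union {g, h, i, j, l, m}; ε-closure = {g, h, i, j, k, l, m}.
Read 'a': g→{h, i, j}, h→∅, i→{g, i}, j→{g, j, l, m}, k→{m}, l→{h}, m→{l}; union {g, h, i, j, l, m}; ε-closure = {g, h, i, j, k, l, m}.
Read 'a': g→{h, i, j}, h→∅, i→{g, i}, j→{g, j, l, m}, k→{m}, l→{h}, m→{l}; union {g, h, i, j, l, m}; ε-closure = {g, h, i, j, k, l, m}.
Read 'b': g→∅, h→{h, i, j}, i→{j, k, l}, j→{g, k, l}, k→{h, i, m}, l→{i}, m→{l}; now {g, h, i, j, k, l, m}.
Read 'b': g→∅, h→{h, i, j}, i→{j, k, l}, j→{g, k, l}, k→{h, i, m}, l→{i}, m→{l}; now {g, h, i, j, k, l, m}.
Read 'a': g→{h, i, j}, h→∅, i→{g, i}, j→{g, j, l, m}, k→{m}, l→{h}, m→{l}; union {g, h, i, j, l, m}; ε-closure = {g, h, i, j, k, l, m}.

{g, h, i, j, k, l, m}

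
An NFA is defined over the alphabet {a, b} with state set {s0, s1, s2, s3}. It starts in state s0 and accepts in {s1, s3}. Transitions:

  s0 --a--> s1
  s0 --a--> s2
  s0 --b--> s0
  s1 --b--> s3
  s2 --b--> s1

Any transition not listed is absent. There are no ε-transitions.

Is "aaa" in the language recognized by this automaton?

No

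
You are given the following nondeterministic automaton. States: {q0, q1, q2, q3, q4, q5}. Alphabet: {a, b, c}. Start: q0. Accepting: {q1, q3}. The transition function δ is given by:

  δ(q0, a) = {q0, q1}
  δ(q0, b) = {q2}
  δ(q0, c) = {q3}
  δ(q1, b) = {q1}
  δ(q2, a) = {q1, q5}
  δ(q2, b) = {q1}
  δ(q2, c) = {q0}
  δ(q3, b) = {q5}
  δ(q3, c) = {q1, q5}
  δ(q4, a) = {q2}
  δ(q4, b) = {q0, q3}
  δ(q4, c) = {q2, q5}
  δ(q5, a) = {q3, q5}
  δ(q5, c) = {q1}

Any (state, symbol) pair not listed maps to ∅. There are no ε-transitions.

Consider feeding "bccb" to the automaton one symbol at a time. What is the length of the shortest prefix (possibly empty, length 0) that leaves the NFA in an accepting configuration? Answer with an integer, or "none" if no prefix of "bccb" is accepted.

3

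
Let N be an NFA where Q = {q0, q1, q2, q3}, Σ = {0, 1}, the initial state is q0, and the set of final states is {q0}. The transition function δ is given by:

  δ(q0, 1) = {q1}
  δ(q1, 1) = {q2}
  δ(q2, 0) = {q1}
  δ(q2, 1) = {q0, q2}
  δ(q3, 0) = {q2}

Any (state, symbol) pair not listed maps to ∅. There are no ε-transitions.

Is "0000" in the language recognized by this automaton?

Start in {q0}.
Read '0': q0→∅; now ∅.
The set is empty and remains empty for the remaining 3 symbols.
The final set ∅ contains no accepting state.

No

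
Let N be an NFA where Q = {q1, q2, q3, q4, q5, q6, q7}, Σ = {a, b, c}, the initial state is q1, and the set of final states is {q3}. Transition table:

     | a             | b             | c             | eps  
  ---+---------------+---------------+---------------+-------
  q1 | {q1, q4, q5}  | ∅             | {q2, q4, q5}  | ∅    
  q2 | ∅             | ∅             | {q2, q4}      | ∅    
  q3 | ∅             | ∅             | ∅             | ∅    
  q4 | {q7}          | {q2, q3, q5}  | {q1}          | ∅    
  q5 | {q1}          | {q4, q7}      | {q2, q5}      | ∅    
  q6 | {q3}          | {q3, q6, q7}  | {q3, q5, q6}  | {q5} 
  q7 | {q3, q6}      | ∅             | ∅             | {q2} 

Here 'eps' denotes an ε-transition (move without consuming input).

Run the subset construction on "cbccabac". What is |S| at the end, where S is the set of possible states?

5

Start in {q1}.
Read 'c': q1→{q2, q4, q5}; now {q2, q4, q5}.
Read 'b': q2→∅, q4→{q2, q3, q5}, q5→{q4, q7}; now {q2, q3, q4, q5, q7}.
Read 'c': q2→{q2, q4}, q3→∅, q4→{q1}, q5→{q2, q5}, q7→∅; now {q1, q2, q4, q5}.
Read 'c': q1→{q2, q4, q5}, q2→{q2, q4}, q4→{q1}, q5→{q2, q5}; now {q1, q2, q4, q5}.
Read 'a': q1→{q1, q4, q5}, q2→∅, q4→{q7}, q5→{q1}; union {q1, q4, q5, q7}; ε-closure = {q1, q2, q4, q5, q7}.
Read 'b': q1→∅, q2→∅, q4→{q2, q3, q5}, q5→{q4, q7}, q7→∅; now {q2, q3, q4, q5, q7}.
Read 'a': q2→∅, q3→∅, q4→{q7}, q5→{q1}, q7→{q3, q6}; union {q1, q3, q6, q7}; ε-closure = {q1, q2, q3, q5, q6, q7}.
Read 'c': q1→{q2, q4, q5}, q2→{q2, q4}, q3→∅, q5→{q2, q5}, q6→{q3, q5, q6}, q7→∅; now {q2, q3, q4, q5, q6}.
That set has 5 states.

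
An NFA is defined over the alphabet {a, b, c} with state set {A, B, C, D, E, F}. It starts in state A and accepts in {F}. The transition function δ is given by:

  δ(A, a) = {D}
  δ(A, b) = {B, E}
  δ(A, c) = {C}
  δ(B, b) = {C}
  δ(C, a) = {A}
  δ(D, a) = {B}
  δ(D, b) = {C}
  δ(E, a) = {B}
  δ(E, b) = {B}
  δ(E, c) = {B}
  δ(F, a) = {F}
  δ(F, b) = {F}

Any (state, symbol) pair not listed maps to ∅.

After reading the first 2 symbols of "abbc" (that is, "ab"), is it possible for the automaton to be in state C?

Start in {A}.
Read 'a': A→{D}; now {D}.
Read 'b': D→{C}; now {C}.
State C is in {C}.

Yes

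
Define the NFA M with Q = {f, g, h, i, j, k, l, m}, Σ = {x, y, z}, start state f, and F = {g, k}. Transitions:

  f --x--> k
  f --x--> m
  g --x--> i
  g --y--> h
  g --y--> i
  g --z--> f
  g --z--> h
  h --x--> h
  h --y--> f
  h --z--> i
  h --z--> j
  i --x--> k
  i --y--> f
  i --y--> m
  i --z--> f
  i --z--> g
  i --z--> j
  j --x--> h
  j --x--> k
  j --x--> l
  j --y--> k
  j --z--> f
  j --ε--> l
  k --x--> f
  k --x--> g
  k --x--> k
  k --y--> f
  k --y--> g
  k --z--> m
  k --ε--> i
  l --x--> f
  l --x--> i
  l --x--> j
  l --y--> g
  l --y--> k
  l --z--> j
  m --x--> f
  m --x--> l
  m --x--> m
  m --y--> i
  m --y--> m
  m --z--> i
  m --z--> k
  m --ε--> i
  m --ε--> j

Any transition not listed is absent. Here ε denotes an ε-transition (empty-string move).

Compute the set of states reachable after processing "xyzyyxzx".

{f, g, h, i, j, k, l, m}

Start in {f}.
Read 'x': f→{k, m}; union {k, m}; ε-closure = {i, j, k, l, m}.
Read 'y': i→{f, m}, j→{k}, k→{f, g}, l→{g, k}, m→{i, m}; union {f, g, i, k, m}; ε-closure = {f, g, i, j, k, l, m}.
Read 'z': f→∅, g→{f, h}, i→{f, g, j}, j→{f}, k→{m}, l→{j}, m→{i, k}; union {f, g, h, i, j, k, m}; ε-closure = {f, g, h, i, j, k, l, m}.
Read 'y': f→∅, g→{h, i}, h→{f}, i→{f, m}, j→{k}, k→{f, g}, l→{g, k}, m→{i, m}; union {f, g, h, i, k, m}; ε-closure = {f, g, h, i, j, k, l, m}.
Read 'y': f→∅, g→{h, i}, h→{f}, i→{f, m}, j→{k}, k→{f, g}, l→{g, k}, m→{i, m}; union {f, g, h, i, k, m}; ε-closure = {f, g, h, i, j, k, l, m}.
Read 'x': f→{k, m}, g→{i}, h→{h}, i→{k}, j→{h, k, l}, k→{f, g, k}, l→{f, i, j}, m→{f, l, m}; now {f, g, h, i, j, k, l, m}.
Read 'z': f→∅, g→{f, h}, h→{i, j}, i→{f, g, j}, j→{f}, k→{m}, l→{j}, m→{i, k}; union {f, g, h, i, j, k, m}; ε-closure = {f, g, h, i, j, k, l, m}.
Read 'x': f→{k, m}, g→{i}, h→{h}, i→{k}, j→{h, k, l}, k→{f, g, k}, l→{f, i, j}, m→{f, l, m}; now {f, g, h, i, j, k, l, m}.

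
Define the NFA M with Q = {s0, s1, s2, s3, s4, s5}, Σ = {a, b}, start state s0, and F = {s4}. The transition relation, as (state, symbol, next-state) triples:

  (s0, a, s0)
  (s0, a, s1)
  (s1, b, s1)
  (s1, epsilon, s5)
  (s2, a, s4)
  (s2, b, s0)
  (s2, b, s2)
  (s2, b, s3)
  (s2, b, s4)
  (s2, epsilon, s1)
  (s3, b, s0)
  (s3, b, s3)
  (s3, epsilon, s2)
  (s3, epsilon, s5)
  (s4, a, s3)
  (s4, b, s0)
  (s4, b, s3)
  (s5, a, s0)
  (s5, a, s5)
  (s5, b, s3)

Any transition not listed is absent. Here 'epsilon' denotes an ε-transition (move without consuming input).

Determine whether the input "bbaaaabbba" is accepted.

No

Start in {s0}.
Read 'b': {s0} → ∅.
The set is empty and remains empty for the remaining 9 symbols.
The final set ∅ contains no accepting state.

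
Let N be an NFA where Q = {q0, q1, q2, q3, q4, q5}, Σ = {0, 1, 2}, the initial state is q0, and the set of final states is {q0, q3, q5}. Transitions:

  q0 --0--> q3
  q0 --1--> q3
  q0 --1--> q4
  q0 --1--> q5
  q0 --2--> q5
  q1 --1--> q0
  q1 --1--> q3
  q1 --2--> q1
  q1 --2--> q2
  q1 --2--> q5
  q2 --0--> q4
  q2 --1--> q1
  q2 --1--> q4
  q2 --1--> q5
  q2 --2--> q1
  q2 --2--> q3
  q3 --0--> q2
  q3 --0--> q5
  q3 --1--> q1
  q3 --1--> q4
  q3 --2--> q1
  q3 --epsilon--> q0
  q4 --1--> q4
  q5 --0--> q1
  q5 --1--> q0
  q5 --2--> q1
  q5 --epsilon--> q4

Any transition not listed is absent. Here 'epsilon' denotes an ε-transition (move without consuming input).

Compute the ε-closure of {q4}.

Begin with {q4}.
No ε-moves leave this set, so the closure equals the set itself.

{q4}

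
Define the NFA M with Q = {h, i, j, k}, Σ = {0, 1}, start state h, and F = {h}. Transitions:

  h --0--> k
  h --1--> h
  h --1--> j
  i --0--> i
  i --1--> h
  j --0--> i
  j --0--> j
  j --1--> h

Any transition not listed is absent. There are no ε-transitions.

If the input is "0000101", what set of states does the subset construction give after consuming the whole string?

Start in {h}.
Read '0': {h} → {k}.
Read '0': {k} → ∅.
The set is empty and remains empty for the remaining 5 symbols.

∅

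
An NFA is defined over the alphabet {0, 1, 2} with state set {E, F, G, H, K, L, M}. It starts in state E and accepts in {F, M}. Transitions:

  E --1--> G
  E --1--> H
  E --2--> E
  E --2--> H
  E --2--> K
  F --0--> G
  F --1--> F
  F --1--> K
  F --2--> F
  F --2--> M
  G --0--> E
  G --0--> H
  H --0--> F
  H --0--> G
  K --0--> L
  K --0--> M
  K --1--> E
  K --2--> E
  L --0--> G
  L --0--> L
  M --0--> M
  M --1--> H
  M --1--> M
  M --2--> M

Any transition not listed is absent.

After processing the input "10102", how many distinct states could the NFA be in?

5

Start in {E}.
Read '1': {E} → {G, H}.
Read '0': {G, H} → {E, F, G, H}.
Read '1': {E, F, G, H} → {F, G, H, K}.
Read '0': {F, G, H, K} → {E, F, G, H, L, M}.
Read '2': {E, F, G, H, L, M} → {E, F, H, K, M}.
That set has 5 states.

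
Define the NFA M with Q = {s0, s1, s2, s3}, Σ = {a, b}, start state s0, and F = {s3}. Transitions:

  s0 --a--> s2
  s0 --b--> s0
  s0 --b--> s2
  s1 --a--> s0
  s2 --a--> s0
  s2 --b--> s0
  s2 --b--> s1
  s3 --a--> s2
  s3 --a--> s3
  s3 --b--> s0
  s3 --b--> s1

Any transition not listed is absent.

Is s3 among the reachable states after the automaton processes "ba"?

Start in {s0}.
Read 'b': s0→{s0, s2}; now {s0, s2}.
Read 'a': s0→{s2}, s2→{s0}; now {s0, s2}.
State s3 is not in {s0, s2}.

No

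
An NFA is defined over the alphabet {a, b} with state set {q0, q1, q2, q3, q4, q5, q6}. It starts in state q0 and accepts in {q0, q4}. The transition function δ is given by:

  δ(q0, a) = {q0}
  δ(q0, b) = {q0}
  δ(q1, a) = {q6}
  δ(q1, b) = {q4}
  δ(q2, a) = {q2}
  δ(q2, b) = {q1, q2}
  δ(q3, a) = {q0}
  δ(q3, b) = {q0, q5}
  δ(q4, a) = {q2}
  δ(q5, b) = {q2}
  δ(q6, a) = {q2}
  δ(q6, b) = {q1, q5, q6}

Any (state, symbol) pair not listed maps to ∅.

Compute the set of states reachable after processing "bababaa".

{q0}

Start in {q0}.
Read 'b': {q0} → {q0}.
Read 'a': {q0} → {q0}.
Read 'b': {q0} → {q0}.
Read 'a': {q0} → {q0}.
Read 'b': {q0} → {q0}.
Read 'a': {q0} → {q0}.
Read 'a': {q0} → {q0}.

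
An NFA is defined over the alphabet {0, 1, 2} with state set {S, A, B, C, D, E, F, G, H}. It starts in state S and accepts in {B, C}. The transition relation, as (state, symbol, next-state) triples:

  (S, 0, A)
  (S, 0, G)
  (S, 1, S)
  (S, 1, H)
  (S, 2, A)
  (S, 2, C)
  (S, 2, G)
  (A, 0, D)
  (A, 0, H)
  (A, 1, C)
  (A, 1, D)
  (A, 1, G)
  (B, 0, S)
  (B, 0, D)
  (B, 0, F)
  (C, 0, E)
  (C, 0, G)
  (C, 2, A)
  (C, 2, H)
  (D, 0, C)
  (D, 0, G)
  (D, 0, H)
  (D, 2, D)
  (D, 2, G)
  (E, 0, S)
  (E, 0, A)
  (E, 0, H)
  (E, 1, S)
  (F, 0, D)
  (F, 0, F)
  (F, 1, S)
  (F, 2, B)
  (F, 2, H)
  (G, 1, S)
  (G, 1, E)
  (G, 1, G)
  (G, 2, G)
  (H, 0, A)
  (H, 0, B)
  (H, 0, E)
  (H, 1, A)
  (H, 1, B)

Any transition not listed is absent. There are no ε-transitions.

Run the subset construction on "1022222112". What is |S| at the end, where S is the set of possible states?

Start in {S}.
Read '1': S→{S, H}; now {S, H}.
Read '0': S→{A, G}, H→{A, B, E}; now {A, B, E, G}.
Read '2': A→∅, B→∅, E→∅, G→{G}; now {G}.
Read '2': G→{G}; now {G}.
Read '2': G→{G}; now {G}.
Read '2': G→{G}; now {G}.
Read '2': G→{G}; now {G}.
Read '1': G→{S, E, G}; now {S, E, G}.
Read '1': S→{S, H}, E→{S}, G→{S, E, G}; now {S, E, G, H}.
Read '2': S→{A, C, G}, E→∅, G→{G}, H→∅; now {A, C, G}.
That set has 3 states.

3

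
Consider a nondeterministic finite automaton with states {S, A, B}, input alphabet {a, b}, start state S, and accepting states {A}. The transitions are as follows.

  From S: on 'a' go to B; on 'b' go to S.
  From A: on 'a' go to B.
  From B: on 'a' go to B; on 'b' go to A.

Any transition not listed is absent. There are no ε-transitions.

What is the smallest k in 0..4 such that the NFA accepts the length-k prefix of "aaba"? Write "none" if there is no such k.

3

Start in {S}.
Read 'a': S→{B}; now {B}.
Read 'a': B→{B}; now {B}.
Read 'b': B→{A}; now {A}.
None of the earlier sets intersect F, but {A} does.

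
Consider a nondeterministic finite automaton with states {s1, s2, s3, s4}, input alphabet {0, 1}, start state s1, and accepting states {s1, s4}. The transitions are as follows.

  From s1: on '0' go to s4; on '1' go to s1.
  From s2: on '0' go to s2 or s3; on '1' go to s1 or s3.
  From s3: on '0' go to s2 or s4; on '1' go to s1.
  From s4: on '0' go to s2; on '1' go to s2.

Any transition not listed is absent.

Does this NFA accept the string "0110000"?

Start in {s1}.
Read '0': s1→{s4}; now {s4}.
Read '1': s4→{s2}; now {s2}.
Read '1': s2→{s1, s3}; now {s1, s3}.
Read '0': s1→{s4}, s3→{s2, s4}; now {s2, s4}.
Read '0': s2→{s2, s3}, s4→{s2}; now {s2, s3}.
Read '0': s2→{s2, s3}, s3→{s2, s4}; now {s2, s3, s4}.
Read '0': s2→{s2, s3}, s3→{s2, s4}, s4→{s2}; now {s2, s3, s4}.
The final set {s2, s3, s4} contains the accepting state s4.

Yes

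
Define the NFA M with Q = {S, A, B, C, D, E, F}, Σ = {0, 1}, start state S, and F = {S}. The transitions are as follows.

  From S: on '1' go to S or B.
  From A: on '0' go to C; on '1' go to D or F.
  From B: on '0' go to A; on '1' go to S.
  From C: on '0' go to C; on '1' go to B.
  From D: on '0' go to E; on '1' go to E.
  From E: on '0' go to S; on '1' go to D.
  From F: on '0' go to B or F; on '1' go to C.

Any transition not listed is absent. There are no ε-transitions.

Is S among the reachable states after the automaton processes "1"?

Start in {S}.
Read '1': S→{S, B}; now {S, B}.
State S is in {S, B}.

Yes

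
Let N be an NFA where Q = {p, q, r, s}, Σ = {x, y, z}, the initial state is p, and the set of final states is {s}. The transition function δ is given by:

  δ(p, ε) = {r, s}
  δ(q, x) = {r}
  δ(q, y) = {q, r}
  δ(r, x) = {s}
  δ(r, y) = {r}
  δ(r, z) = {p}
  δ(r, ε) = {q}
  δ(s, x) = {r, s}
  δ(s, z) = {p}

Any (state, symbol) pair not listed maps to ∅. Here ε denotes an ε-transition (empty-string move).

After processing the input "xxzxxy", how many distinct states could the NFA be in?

Start: ε-closure({p}) = {p, q, r, s}.
Read 'x': p→∅, q→{r}, r→{s}, s→{r, s}; union {r, s}; ε-closure = {q, r, s}.
Read 'x': q→{r}, r→{s}, s→{r, s}; union {r, s}; ε-closure = {q, r, s}.
Read 'z': q→∅, r→{p}, s→{p}; union {p}; ε-closure = {p, q, r, s}.
Read 'x': p→∅, q→{r}, r→{s}, s→{r, s}; union {r, s}; ε-closure = {q, r, s}.
Read 'x': q→{r}, r→{s}, s→{r, s}; union {r, s}; ε-closure = {q, r, s}.
Read 'y': q→{q, r}, r→{r}, s→∅; now {q, r}.
That set has 2 states.

2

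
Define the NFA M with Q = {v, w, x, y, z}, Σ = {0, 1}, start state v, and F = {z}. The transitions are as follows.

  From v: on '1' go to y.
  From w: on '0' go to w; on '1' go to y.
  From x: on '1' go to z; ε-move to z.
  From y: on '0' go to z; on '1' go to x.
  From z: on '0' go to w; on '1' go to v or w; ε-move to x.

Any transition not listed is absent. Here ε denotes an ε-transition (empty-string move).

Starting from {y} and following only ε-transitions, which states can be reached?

Begin with {y}.
No ε-moves leave this set, so the closure equals the set itself.

{y}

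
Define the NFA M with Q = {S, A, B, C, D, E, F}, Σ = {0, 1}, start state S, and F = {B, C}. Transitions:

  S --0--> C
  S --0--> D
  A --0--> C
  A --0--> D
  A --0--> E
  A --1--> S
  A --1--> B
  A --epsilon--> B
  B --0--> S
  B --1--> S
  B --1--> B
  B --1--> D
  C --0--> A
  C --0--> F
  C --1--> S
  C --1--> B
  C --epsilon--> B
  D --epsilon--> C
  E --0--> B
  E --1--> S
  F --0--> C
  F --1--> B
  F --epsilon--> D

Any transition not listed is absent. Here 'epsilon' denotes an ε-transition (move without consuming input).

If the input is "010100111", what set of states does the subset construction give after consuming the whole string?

{S, B, C, D}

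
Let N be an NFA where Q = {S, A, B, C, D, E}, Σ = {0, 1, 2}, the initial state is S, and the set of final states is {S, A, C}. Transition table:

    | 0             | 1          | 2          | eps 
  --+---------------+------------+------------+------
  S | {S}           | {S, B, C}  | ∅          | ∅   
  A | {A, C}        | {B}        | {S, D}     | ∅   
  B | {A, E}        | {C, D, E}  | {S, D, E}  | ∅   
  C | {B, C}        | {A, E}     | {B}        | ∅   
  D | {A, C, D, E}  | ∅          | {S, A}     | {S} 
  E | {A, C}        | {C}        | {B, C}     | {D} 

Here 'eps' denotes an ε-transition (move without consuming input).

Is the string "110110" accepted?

Start in {S}.
Read '1': S→{S, B, C}; now {S, B, C}.
Read '1': S→{S, B, C}, B→{C, D, E}, C→{A, E}; now {S, A, B, C, D, E}.
Read '0': S→{S}, A→{A, C}, B→{A, E}, C→{B, C}, D→{A, C, D, E}, E→{A, C}; now {S, A, B, C, D, E}.
Read '1': S→{S, B, C}, A→{B}, B→{C, D, E}, C→{A, E}, D→∅, E→{C}; now {S, A, B, C, D, E}.
Read '1': S→{S, B, C}, A→{B}, B→{C, D, E}, C→{A, E}, D→∅, E→{C}; now {S, A, B, C, D, E}.
Read '0': S→{S}, A→{A, C}, B→{A, E}, C→{B, C}, D→{A, C, D, E}, E→{A, C}; now {S, A, B, C, D, E}.
The final set {S, A, B, C, D, E} contains the accepting states S, A, C.

Yes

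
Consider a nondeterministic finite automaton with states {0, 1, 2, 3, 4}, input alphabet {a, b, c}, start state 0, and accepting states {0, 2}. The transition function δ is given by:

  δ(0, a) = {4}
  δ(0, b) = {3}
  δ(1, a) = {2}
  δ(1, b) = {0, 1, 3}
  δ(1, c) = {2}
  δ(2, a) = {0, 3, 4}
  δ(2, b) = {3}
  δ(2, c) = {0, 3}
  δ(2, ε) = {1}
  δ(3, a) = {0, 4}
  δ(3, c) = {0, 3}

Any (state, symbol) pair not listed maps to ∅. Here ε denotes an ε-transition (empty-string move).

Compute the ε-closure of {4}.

{4}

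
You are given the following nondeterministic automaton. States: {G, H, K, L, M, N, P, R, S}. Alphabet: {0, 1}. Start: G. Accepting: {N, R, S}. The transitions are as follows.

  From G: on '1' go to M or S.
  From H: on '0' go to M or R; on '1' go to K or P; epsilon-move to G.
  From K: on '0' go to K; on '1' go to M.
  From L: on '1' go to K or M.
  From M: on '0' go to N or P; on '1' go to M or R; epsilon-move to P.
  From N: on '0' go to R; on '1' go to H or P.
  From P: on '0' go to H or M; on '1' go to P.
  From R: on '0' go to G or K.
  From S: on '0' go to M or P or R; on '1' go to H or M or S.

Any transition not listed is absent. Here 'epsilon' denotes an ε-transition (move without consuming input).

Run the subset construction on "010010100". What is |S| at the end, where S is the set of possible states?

0

Start in {G}.
Read '0': {G} → ∅.
The set is empty and remains empty for the remaining 8 symbols.
That set has 0 states.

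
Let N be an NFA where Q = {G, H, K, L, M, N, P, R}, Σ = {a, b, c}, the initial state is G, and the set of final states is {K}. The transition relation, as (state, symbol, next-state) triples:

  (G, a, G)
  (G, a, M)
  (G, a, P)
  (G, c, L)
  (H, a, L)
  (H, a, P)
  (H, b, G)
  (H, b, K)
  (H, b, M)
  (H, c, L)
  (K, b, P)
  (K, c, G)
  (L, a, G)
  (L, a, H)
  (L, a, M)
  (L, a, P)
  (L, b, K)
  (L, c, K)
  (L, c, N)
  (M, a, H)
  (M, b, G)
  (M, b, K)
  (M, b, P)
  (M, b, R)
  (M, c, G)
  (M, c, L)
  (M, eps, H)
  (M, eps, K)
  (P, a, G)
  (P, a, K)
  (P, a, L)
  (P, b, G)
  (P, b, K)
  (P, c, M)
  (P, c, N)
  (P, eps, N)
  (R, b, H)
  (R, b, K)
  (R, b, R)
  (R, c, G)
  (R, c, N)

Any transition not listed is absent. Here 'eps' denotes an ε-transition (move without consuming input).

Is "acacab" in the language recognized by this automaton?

Start in {G}.
Read 'a': G→{G, M, P}; union {G, M, P}; ε-closure = {G, H, K, M, N, P}.
Read 'c': G→{L}, H→{L}, K→{G}, M→{G, L}, N→∅, P→{M, N}; union {G, L, M, N}; ε-closure = {G, H, K, L, M, N}.
Read 'a': G→{G, M, P}, H→{L, P}, K→∅, L→{G, H, M, P}, M→{H}, N→∅; union {G, H, L, M, P}; ε-closure = {G, H, K, L, M, N, P}.
Read 'c': G→{L}, H→{L}, K→{G}, L→{K, N}, M→{G, L}, N→∅, P→{M, N}; union {G, K, L, M, N}; ε-closure = {G, H, K, L, M, N}.
Read 'a': G→{G, M, P}, H→{L, P}, K→∅, L→{G, H, M, P}, M→{H}, N→∅; union {G, H, L, M, P}; ε-closure = {G, H, K, L, M, N, P}.
Read 'b': G→∅, H→{G, K, M}, K→{P}, L→{K}, M→{G, K, P, R}, N→∅, P→{G, K}; union {G, K, M, P, R}; ε-closure = {G, H, K, M, N, P, R}.
The final set {G, H, K, M, N, P, R} contains the accepting state K.

Yes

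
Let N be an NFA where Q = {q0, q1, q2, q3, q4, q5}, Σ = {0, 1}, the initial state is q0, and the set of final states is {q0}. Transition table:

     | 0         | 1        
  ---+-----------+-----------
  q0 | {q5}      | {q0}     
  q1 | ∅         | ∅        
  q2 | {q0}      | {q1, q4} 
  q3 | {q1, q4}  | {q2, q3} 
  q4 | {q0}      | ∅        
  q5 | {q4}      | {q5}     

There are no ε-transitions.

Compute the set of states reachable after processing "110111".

Start in {q0}.
Read '1': q0→{q0}; now {q0}.
Read '1': q0→{q0}; now {q0}.
Read '0': q0→{q5}; now {q5}.
Read '1': q5→{q5}; now {q5}.
Read '1': q5→{q5}; now {q5}.
Read '1': q5→{q5}; now {q5}.

{q5}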